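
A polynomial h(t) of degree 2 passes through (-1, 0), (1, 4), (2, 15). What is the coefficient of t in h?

2

Write h(t) = at^2 + bt + c. Substituting each data point gives a linear system:
  a - b + c = 0
  a + b + c = 4
  4a + 2b + c = 15
Solving the system yields a = 3, b = 2, c = -1.
So h(t) = 3t² + 2t - 1.
The coefficient of t is 2.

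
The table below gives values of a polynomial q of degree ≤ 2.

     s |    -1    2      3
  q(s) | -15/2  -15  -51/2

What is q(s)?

q(s) = -2s^2 - (1/2)s - 6

Write q(s) = as^2 + bs + c. Substituting each data point gives a linear system:
  a - b + c = -15/2
  4a + 2b + c = -15
  9a + 3b + c = -51/2
Solving the system yields a = -2, b = -1/2, c = -6.
So q(s) = -2s^2 - (1/2)s - 6.
Check: q(3) = -51/2. ✓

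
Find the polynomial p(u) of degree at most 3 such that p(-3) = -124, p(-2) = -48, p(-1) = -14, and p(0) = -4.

p(u) = 3u^3 - 3u^2 + 4u - 4

Write p(u) = au^3 + bu^2 + cu + d. Substituting each data point gives a linear system:
  -27a + 9b - 3c + d = -124
  -8a + 4b - 2c + d = -48
  -a + b - c + d = -14
  d = -4
Solving the system yields a = 3, b = -3, c = 4, d = -4.
So p(u) = 3u^3 - 3u^2 + 4u - 4.
Check: p(-1) = -14. ✓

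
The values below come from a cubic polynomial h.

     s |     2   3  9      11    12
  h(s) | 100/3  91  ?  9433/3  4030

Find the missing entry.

The 4 known points determine the degree-3 polynomial uniquely.
Write h(s) = as^3 + bs^2 + cs + d. Substituting each data point gives a linear system:
  8a + 4b + 2c + d = 100/3
  27a + 9b + 3c + d = 91
  1331a + 121b + 11c + d = 9433/3
  1728a + 144b + 12c + d = 4030
Solving the system yields a = 2, b = 4, c = -1/3, d = 2.
So h(s) = 2s³ + 4s² - (1/3)s + 2.
Then h(9) = 1781.

1781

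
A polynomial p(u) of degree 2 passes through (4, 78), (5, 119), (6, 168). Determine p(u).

Using the Lagrange interpolation formula with nodes 4, 5, 6:
  L_0(u) = (u - 5)(u - 6) / 2
  L_1(u) = (u - 4)(u - 6) / -1
  L_2(u) = (u - 4)(u - 5) / 2
Then p(u) = 78·L_0(u) + 119·L_1(u) + 168·L_2(u).
Expanding and collecting terms gives p(u) = 4u^2 + 5u - 6.
Check: p(4) = 78. ✓

p(u) = 4u^2 + 5u - 6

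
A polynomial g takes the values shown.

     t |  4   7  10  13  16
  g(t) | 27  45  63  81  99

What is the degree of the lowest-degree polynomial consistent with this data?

1

Forward differences of the values at t = 4, 7, 10, 13, 16:
  g  : 27  45  63  81  99
  Δ  : 18  18  18  18
  Δ^2: 0  0  0
  Δ^3: 0  0
  Δ^4: 0
The first differences are constant (18) and nonzero, while all higher differences vanish, so the minimal degree is 1.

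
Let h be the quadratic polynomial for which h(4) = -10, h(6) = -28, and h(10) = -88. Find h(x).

Using the Lagrange interpolation formula with nodes 4, 6, 10:
  L_0(x) = (x - 6)(x - 10) / 12
  L_1(x) = (x - 4)(x - 10) / -8
  L_2(x) = (x - 4)(x - 6) / 24
Then h(x) = -10·L_0(x) - 28·L_1(x) - 88·L_2(x).
Expanding and collecting terms gives h(x) = -x^2 + x + 2.
Check: h(10) = -88. ✓

h(x) = -x^2 + x + 2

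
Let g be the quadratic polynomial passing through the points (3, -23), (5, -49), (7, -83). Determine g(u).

g(u) = -u^2 - 5u + 1

Write g(u) = au^2 + bu + c. Substituting each data point gives a linear system:
  9a + 3b + c = -23
  25a + 5b + c = -49
  49a + 7b + c = -83
Solving the system yields a = -1, b = -5, c = 1.
So g(u) = -u² - 5u + 1.
Check: g(7) = -83. ✓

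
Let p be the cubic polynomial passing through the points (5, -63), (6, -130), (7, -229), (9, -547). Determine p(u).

p(u) = -u^3 + 2u^2 + 2u + 2

Write p(u) = au^3 + bu^2 + cu + d. Substituting each data point gives a linear system:
  125a + 25b + 5c + d = -63
  216a + 36b + 6c + d = -130
  343a + 49b + 7c + d = -229
  729a + 81b + 9c + d = -547
Solving the system yields a = -1, b = 2, c = 2, d = 2.
So p(u) = -u³ + 2u² + 2u + 2.
Check: p(7) = -229. ✓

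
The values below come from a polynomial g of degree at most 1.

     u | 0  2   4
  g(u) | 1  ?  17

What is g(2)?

9

On equispaced nodes a degree-1 polynomial has vanishing second forward difference, so
  g(0) - 2·g(2) + g(4) = 0.
Substituting the known values and solving for g(2):
  -2·g(2) = -18
  g(2) = 9.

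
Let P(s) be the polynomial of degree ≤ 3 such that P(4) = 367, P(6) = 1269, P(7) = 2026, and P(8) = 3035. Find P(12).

10311

Using the Lagrange interpolation formula with nodes 4, 6, 7, 8:
  L_0(s) = (s - 6)(s - 7)(s - 8) / -24
  L_1(s) = (s - 4)(s - 7)(s - 8) / 4
  L_2(s) = (s - 4)(s - 6)(s - 8) / -3
  L_3(s) = (s - 4)(s - 6)(s - 7) / 8
Then P(s) = 367·L_0(s) + 1269·L_1(s) + 2026·L_2(s) + 3035·L_3(s).
Expanding and collecting terms gives P(s) = 6s³ - 5s + 3.
Evaluating at s = 12: P(12) = 10311.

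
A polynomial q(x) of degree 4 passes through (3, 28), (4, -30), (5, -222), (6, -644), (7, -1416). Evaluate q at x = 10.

-7392

Forward differences of the values at x = 3, 4, 5, 6, 7:
  q  : 28  -30  -222  -644  -1416
  Δ  : -58  -192  -422  -772
  Δ^2: -134  -230  -350
  Δ^3: -96  -120
  Δ^4: -24
The fourth differences are constant, confirming degree 4.
Interpolating (Newton forward form) and evaluating at x = 10 gives q(10) = -7392.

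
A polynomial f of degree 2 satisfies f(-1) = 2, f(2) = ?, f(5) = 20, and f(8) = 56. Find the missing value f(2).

2

On equispaced nodes a degree-2 polynomial has vanishing third forward difference, so
  - f(-1) + 3·f(2) - 3·f(5) + f(8) = 0.
Substituting the known values and solving for f(2):
  3·f(2) = 6
  f(2) = 2.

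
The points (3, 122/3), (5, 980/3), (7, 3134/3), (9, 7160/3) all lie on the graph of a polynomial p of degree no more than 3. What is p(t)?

p(t) = 4t^3 - 6t^2 - 5t + 5/3

Write p(t) = at^3 + bt^2 + ct + d. Substituting each data point gives a linear system:
  27a + 9b + 3c + d = 122/3
  125a + 25b + 5c + d = 980/3
  343a + 49b + 7c + d = 3134/3
  729a + 81b + 9c + d = 7160/3
Solving the system yields a = 4, b = -6, c = -5, d = 5/3.
So p(t) = 4t³ - 6t² - 5t + 5/3.
Check: p(7) = 3134/3. ✓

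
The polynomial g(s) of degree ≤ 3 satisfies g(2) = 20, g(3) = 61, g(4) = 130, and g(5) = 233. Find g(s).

g(s) = s^3 + 5s^2 - 3s - 2

Using the Lagrange interpolation formula with nodes 2, 3, 4, 5:
  L_0(s) = (s - 3)(s - 4)(s - 5) / -6
  L_1(s) = (s - 2)(s - 4)(s - 5) / 2
  L_2(s) = (s - 2)(s - 3)(s - 5) / -2
  L_3(s) = (s - 2)(s - 3)(s - 4) / 6
Then g(s) = 20·L_0(s) + 61·L_1(s) + 130·L_2(s) + 233·L_3(s).
Expanding and collecting terms gives g(s) = s³ + 5s² - 3s - 2.
Check: g(3) = 61. ✓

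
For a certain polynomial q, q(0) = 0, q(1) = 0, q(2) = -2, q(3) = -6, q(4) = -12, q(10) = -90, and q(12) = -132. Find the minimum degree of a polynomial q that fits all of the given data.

2

Divided differences on the nodes 0, 1, 2, 3, 4, 10, 12:
  order 0: 0  0  -2  -6  -12  -90  -132
  order 1: 0  -2  -4  -6  -13  -21
  order 2: -1  -1  -1  -1  -1
  order 3: 0  0  0  0
  order 4: 0  0  0
  order 5: 0  0
  order 6: 0
The order-2 divided differences are all -1 (nonzero) and every higher order vanishes, so the data lies on a polynomial of degree exactly 2.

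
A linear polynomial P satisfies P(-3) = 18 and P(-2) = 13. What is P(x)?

P(x) = -5x + 3

Using the Lagrange interpolation formula with nodes -3, -2:
  L_0(x) = (x + 2) / -1
  L_1(x) = (x + 3) / 1
Then P(x) = 18·L_0(x) + 13·L_1(x).
Expanding and collecting terms gives P(x) = -5x + 3.
Check: P(-2) = 13. ✓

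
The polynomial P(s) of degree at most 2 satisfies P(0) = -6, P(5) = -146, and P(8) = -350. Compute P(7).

Write P(s) = as^2 + bs + c. Substituting each data point gives a linear system:
  c = -6
  25a + 5b + c = -146
  64a + 8b + c = -350
Solving the system yields a = -5, b = -3, c = -6.
So P(s) = -5s^2 - 3s - 6.
Then P(7) = -272.

-272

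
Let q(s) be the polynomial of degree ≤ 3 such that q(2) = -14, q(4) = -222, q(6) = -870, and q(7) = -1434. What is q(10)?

-4446

Using the Lagrange interpolation formula with nodes 2, 4, 6, 7:
  L_0(s) = (s - 4)(s - 6)(s - 7) / -40
  L_1(s) = (s - 2)(s - 6)(s - 7) / 12
  L_2(s) = (s - 2)(s - 4)(s - 7) / -8
  L_3(s) = (s - 2)(s - 4)(s - 6) / 15
Then q(s) = -14·L_0(s) - 222·L_1(s) - 870·L_2(s) - 1434·L_3(s).
Expanding and collecting terms gives q(s) = -5s³ + 5s² + 6s - 6.
Evaluating at s = 10: q(10) = -4446.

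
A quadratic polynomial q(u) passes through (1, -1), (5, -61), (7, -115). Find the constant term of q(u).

Write q(u) = au^2 + bu + c. Substituting each data point gives a linear system:
  a + b + c = -1
  25a + 5b + c = -61
  49a + 7b + c = -115
Solving the system yields a = -2, b = -3, c = 4.
So q(u) = -2u² - 3u + 4.
The constant term is 4.

4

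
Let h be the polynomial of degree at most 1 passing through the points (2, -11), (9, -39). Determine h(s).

h(s) = -4s - 3

Write h(s) = as + b. Substituting each data point gives a linear system:
  2a + b = -11
  9a + b = -39
Solving the system yields a = -4, b = -3.
So h(s) = -4s - 3.
Check: h(9) = -39. ✓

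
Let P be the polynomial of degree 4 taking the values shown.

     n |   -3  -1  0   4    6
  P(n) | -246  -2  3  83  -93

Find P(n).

Write P(n) = an^4 + bn^3 + cn^2 + dn + e. Substituting each data point gives a linear system:
  81a - 27b + 9c - 3d + e = -246
  a - b + c - d + e = -2
  e = 3
  256a + 64b + 16c + 4d + e = 83
  1296a + 216b + 36c + 6d + e = -93
Solving the system yields a = -1, b = 6, c = -2, d = -4, e = 3.
So P(n) = -n^4 + 6n^3 - 2n^2 - 4n + 3.
Check: P(4) = 83. ✓

P(n) = -n^4 + 6n^3 - 2n^2 - 4n + 3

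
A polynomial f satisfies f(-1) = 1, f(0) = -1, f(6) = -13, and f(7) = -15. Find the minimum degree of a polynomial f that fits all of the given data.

1

Divided differences on the nodes -1, 0, 6, 7:
  order 0: 1  -1  -13  -15
  order 1: -2  -2  -2
  order 2: 0  0
  order 3: 0
The order-1 divided differences are all -2 (nonzero) and every higher order vanishes, so the data lies on a polynomial of degree exactly 1.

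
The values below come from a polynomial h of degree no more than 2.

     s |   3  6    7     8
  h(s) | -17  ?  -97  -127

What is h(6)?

The 3 known points determine the degree-2 polynomial uniquely.
Write h(s) = as^2 + bs + c. Substituting each data point gives a linear system:
  9a + 3b + c = -17
  49a + 7b + c = -97
  64a + 8b + c = -127
Solving the system yields a = -2, b = 0, c = 1.
So h(s) = -2s^2 + 1.
Then h(6) = -71.

-71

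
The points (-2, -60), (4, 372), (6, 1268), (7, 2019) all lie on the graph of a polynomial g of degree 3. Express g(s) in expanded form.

g(s) = 6s^3 - s^2 + 2s - 4

Write g(s) = as^3 + bs^2 + cs + d. Substituting each data point gives a linear system:
  -8a + 4b - 2c + d = -60
  64a + 16b + 4c + d = 372
  216a + 36b + 6c + d = 1268
  343a + 49b + 7c + d = 2019
Solving the system yields a = 6, b = -1, c = 2, d = -4.
So g(s) = 6s³ - s² + 2s - 4.
Check: g(4) = 372. ✓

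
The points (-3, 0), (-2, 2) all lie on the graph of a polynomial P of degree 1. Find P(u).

Using the Lagrange interpolation formula with nodes -3, -2:
  L_0(u) = (u + 2) / -1
  L_1(u) = (u + 3) / 1
Then P(u) = 0·L_0(u) + 2·L_1(u).
Expanding and collecting terms gives P(u) = 2u + 6.
Check: P(-3) = 0. ✓

P(u) = 2u + 6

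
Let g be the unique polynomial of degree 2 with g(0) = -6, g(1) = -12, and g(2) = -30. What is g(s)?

g(s) = -6s^2 - 6

Write g(s) = as^2 + bs + c. Substituting each data point gives a linear system:
  c = -6
  a + b + c = -12
  4a + 2b + c = -30
Solving the system yields a = -6, b = 0, c = -6.
So g(s) = -6s^2 - 6.
Check: g(2) = -30. ✓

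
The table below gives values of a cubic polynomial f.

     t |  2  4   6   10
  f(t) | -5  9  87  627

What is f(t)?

f(t) = t^3 - 4t^2 + 3t - 3

Write f(t) = at^3 + bt^2 + ct + d. Substituting each data point gives a linear system:
  8a + 4b + 2c + d = -5
  64a + 16b + 4c + d = 9
  216a + 36b + 6c + d = 87
  1000a + 100b + 10c + d = 627
Solving the system yields a = 1, b = -4, c = 3, d = -3.
So f(t) = t³ - 4t² + 3t - 3.
Check: f(6) = 87. ✓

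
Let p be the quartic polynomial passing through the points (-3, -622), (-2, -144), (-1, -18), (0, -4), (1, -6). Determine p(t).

Write p(t) = at^4 + bt^3 + ct^2 + dt + e. Substituting each data point gives a linear system:
  81a - 27b + 9c - 3d + e = -622
  16a - 8b + 4c - 2d + e = -144
  a - b + c - d + e = -18
  e = -4
  a + b + c + d + e = -6
Solving the system yields a = -6, b = 4, c = -2, d = 2, e = -4.
So p(t) = -6t^4 + 4t^3 - 2t^2 + 2t - 4.
Check: p(-1) = -18. ✓

p(t) = -6t^4 + 4t^3 - 2t^2 + 2t - 4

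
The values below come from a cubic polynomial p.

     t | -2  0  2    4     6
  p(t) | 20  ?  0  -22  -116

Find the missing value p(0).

-2

On equispaced nodes a degree-3 polynomial has vanishing fourth forward difference, so
  p(-2) - 4·p(0) + 6·p(2) - 4·p(4) + p(6) = 0.
Substituting the known values and solving for p(0):
  -4·p(0) = 8
  p(0) = -2.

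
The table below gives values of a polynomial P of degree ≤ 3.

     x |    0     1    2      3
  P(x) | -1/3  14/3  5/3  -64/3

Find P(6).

Write P(x) = ax^3 + bx^2 + cx + d. Substituting each data point gives a linear system:
  d = -1/3
  a + b + c + d = 14/3
  8a + 4b + 2c + d = 5/3
  27a + 9b + 3c + d = -64/3
Solving the system yields a = -2, b = 2, c = 5, d = -1/3.
So P(x) = -2x^3 + 2x^2 + 5x - 1/3.
Then P(6) = -991/3.

-991/3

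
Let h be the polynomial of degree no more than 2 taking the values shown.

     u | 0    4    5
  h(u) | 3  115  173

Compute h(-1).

Write h(u) = au^2 + bu + c. Substituting each data point gives a linear system:
  c = 3
  16a + 4b + c = 115
  25a + 5b + c = 173
Solving the system yields a = 6, b = 4, c = 3.
So h(u) = 6u² + 4u + 3.
Then h(-1) = 5.

5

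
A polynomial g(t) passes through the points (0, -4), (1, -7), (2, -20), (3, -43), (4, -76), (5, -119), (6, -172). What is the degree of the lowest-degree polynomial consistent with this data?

Forward differences of the values at t = 0, 1, 2, 3, 4, 5, 6:
  g  : -4  -7  -20  -43  -76  -119  -172
  Δ  : -3  -13  -23  -33  -43  -53
  Δ^2: -10  -10  -10  -10  -10
  Δ^3: 0  0  0  0
  Δ^4: 0  0  0
  Δ^5: 0  0
  Δ^6: 0
The second differences are constant (-10) and nonzero, while all higher differences vanish, so the minimal degree is 2.

2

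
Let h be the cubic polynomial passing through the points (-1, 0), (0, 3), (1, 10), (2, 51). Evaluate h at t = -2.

-29

Write h(t) = at^3 + bt^2 + ct + d. Substituting each data point gives a linear system:
  -a + b - c + d = 0
  d = 3
  a + b + c + d = 10
  8a + 4b + 2c + d = 51
Solving the system yields a = 5, b = 2, c = 0, d = 3.
So h(t) = 5t^3 + 2t^2 + 3.
Then h(-2) = -29.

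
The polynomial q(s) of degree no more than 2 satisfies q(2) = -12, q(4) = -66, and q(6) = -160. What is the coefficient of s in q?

Write q(s) = as^2 + bs + c. Substituting each data point gives a linear system:
  4a + 2b + c = -12
  16a + 4b + c = -66
  36a + 6b + c = -160
Solving the system yields a = -5, b = 3, c = 2.
So q(s) = -5s^2 + 3s + 2.
The coefficient of s is 3.

3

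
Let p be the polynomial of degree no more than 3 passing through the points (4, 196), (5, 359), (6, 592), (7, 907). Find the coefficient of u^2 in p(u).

5

Write p(u) = au^3 + bu^2 + cu + d. Substituting each data point gives a linear system:
  64a + 16b + 4c + d = 196
  125a + 25b + 5c + d = 359
  216a + 36b + 6c + d = 592
  343a + 49b + 7c + d = 907
Solving the system yields a = 2, b = 5, c = -4, d = 4.
So p(u) = 2u^3 + 5u^2 - 4u + 4.
The coefficient of u^2 is 5.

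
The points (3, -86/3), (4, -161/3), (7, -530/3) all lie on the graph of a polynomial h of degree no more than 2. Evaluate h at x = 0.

Write h(x) = ax^2 + bx + c. Substituting each data point gives a linear system:
  9a + 3b + c = -86/3
  16a + 4b + c = -161/3
  49a + 7b + c = -530/3
Solving the system yields a = -4, b = 3, c = -5/3.
So h(x) = -4x^2 + 3x - 5/3.
Then h(0) = -5/3.

-5/3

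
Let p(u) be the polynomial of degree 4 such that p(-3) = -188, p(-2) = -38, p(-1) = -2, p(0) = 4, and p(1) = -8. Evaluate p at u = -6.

-3242

Using the Lagrange interpolation formula with nodes -3, -2, -1, 0, 1:
  L_0(u) = (u + 2)(u + 1)u(u - 1) / 24
  L_1(u) = (u + 3)(u + 1)u(u - 1) / -6
  L_2(u) = (u + 3)(u + 2)u(u - 1) / 4
  L_3(u) = (u + 3)(u + 2)(u + 1)(u - 1) / -6
  L_4(u) = (u + 3)(u + 2)(u + 1)u / 24
Then p(u) = -188·L_0(u) - 38·L_1(u) - 2·L_2(u) + 4·L_3(u) - 8·L_4(u).
Expanding and collecting terms gives p(u) = -3u^4 - 4u^3 - 6u^2 + u + 4.
Evaluating at u = -6: p(-6) = -3242.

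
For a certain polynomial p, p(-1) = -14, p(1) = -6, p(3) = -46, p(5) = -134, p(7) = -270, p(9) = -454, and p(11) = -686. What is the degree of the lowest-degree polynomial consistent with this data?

Forward differences of the values at u = -1, 1, 3, 5, 7, 9, 11:
  p  : -14  -6  -46  -134  -270  -454  -686
  Δ  : 8  -40  -88  -136  -184  -232
  Δ^2: -48  -48  -48  -48  -48
  Δ^3: 0  0  0  0
  Δ^4: 0  0  0
  Δ^5: 0  0
  Δ^6: 0
The second differences are constant (-48) and nonzero, while all higher differences vanish, so the minimal degree is 2.

2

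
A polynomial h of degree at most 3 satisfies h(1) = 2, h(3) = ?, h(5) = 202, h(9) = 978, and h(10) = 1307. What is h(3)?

54

The 4 known points determine the degree-3 polynomial uniquely.
Write h(n) = an^3 + bn^2 + cn + d. Substituting each data point gives a linear system:
  a + b + c + d = 2
  125a + 25b + 5c + d = 202
  729a + 81b + 9c + d = 978
  1000a + 100b + 10c + d = 1307
Solving the system yields a = 1, b = 3, c = 1, d = -3.
So h(n) = n^3 + 3n^2 + n - 3.
Then h(3) = 54.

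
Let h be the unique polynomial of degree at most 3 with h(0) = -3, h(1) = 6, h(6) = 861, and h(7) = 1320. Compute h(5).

Write h(t) = at^3 + bt^2 + ct + d. Substituting each data point gives a linear system:
  d = -3
  a + b + c + d = 6
  216a + 36b + 6c + d = 861
  343a + 49b + 7c + d = 1320
Solving the system yields a = 3, b = 6, c = 0, d = -3.
So h(t) = 3t³ + 6t² - 3.
Then h(5) = 522.

522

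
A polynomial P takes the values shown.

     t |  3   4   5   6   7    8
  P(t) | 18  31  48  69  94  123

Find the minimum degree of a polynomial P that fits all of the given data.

Forward differences of the values at t = 3, 4, 5, 6, 7, 8:
  P  : 18  31  48  69  94  123
  Δ  : 13  17  21  25  29
  Δ^2: 4  4  4  4
  Δ^3: 0  0  0
  Δ^4: 0  0
  Δ^5: 0
The second differences are constant (4) and nonzero, while all higher differences vanish, so the minimal degree is 2.

2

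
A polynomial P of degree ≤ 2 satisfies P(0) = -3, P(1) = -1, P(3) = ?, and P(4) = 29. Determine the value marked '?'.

The 3 known points determine the degree-2 polynomial uniquely.
Write P(u) = au^2 + bu + c. Substituting each data point gives a linear system:
  c = -3
  a + b + c = -1
  16a + 4b + c = 29
Solving the system yields a = 2, b = 0, c = -3.
So P(u) = 2u^2 - 3.
Then P(3) = 15.

15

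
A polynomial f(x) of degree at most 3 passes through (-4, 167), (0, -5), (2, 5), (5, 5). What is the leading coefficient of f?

Write f(x) = ax^3 + bx^2 + cx + d. Substituting each data point gives a linear system:
  -64a + 16b - 4c + d = 167
  d = -5
  8a + 4b + 2c + d = 5
  125a + 25b + 5c + d = 5
Solving the system yields a = -1, b = 6, c = -3, d = -5.
So f(x) = -x^3 + 6x^2 - 3x - 5.
The leading coefficient is -1.

-1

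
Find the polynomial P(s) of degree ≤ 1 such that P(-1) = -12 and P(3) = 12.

Using the Lagrange interpolation formula with nodes -1, 3:
  L_0(s) = (s - 3) / -4
  L_1(s) = (s + 1) / 4
Then P(s) = -12·L_0(s) + 12·L_1(s).
Expanding and collecting terms gives P(s) = 6s - 6.
Check: P(-1) = -12. ✓

P(s) = 6s - 6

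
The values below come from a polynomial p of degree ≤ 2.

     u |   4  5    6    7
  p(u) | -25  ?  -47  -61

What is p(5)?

-35

The 3 known points determine the degree-2 polynomial uniquely.
Write p(u) = au^2 + bu + c. Substituting each data point gives a linear system:
  16a + 4b + c = -25
  36a + 6b + c = -47
  49a + 7b + c = -61
Solving the system yields a = -1, b = -1, c = -5.
So p(u) = -u^2 - u - 5.
Then p(5) = -35.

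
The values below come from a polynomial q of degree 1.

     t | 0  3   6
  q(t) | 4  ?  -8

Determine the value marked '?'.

The 2 known points determine the degree-1 polynomial uniquely.
Write q(t) = at + b. Substituting each data point gives a linear system:
  b = 4
  6a + b = -8
Solving the system yields a = -2, b = 4.
So q(t) = -2t + 4.
Then q(3) = -2.

-2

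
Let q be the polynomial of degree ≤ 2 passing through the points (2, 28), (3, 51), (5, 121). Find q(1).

13

Using the Lagrange interpolation formula with nodes 2, 3, 5:
  L_0(s) = (s - 3)(s - 5) / 3
  L_1(s) = (s - 2)(s - 5) / -2
  L_2(s) = (s - 2)(s - 3) / 6
Then q(s) = 28·L_0(s) + 51·L_1(s) + 121·L_2(s).
Expanding and collecting terms gives q(s) = 4s^2 + 3s + 6.
Evaluating at s = 1: q(1) = 13.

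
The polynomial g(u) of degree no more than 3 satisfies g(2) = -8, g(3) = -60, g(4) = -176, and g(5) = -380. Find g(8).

Using the Lagrange interpolation formula with nodes 2, 3, 4, 5:
  L_0(u) = (u - 3)(u - 4)(u - 5) / -6
  L_1(u) = (u - 2)(u - 4)(u - 5) / 2
  L_2(u) = (u - 2)(u - 3)(u - 5) / -2
  L_3(u) = (u - 2)(u - 3)(u - 4) / 6
Then g(u) = -8·L_0(u) - 60·L_1(u) - 176·L_2(u) - 380·L_3(u).
Expanding and collecting terms gives g(u) = -4u^3 + 4u^2 + 4u.
Evaluating at u = 8: g(8) = -1760.

-1760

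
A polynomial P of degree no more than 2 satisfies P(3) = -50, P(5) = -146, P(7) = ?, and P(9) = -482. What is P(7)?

The 3 known points determine the degree-2 polynomial uniquely.
Write P(x) = ax^2 + bx + c. Substituting each data point gives a linear system:
  9a + 3b + c = -50
  25a + 5b + c = -146
  81a + 9b + c = -482
Solving the system yields a = -6, b = 0, c = 4.
So P(x) = -6x^2 + 4.
Then P(7) = -290.

-290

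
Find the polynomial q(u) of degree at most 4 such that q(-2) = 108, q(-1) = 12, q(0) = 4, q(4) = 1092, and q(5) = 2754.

Write q(u) = au^4 + bu^3 + cu^2 + du + e. Substituting each data point gives a linear system:
  16a - 8b + 4c - 2d + e = 108
  a - b + c - d + e = 12
  e = 4
  256a + 64b + 16c + 4d + e = 1092
  625a + 125b + 25c + 5d + e = 2754
Solving the system yields a = 5, b = -3, c = 0, d = 0, e = 4.
So q(u) = 5u^4 - 3u^3 + 4.
Check: q(0) = 4. ✓

q(u) = 5u^4 - 3u^3 + 4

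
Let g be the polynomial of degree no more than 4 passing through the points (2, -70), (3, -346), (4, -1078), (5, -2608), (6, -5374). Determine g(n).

Using the Lagrange interpolation formula with nodes 2, 3, 4, 5, 6:
  L_0(n) = (n - 3)(n - 4)(n - 5)(n - 6) / 24
  L_1(n) = (n - 2)(n - 4)(n - 5)(n - 6) / -6
  L_2(n) = (n - 2)(n - 3)(n - 5)(n - 6) / 4
  L_3(n) = (n - 2)(n - 3)(n - 4)(n - 6) / -6
  L_4(n) = (n - 2)(n - 3)(n - 4)(n - 5) / 24
Then g(n) = -70·L_0(n) - 346·L_1(n) - 1078·L_2(n) - 2608·L_3(n) - 5374·L_4(n).
Expanding and collecting terms gives g(n) = -4n^4 - n^3 + n^2 - 2n + 2.
Check: g(5) = -2608. ✓

g(n) = -4n^4 - n^3 + n^2 - 2n + 2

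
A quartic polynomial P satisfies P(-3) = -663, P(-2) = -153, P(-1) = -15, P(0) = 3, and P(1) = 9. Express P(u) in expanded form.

Write P(u) = au^4 + bu^3 + cu^2 + du + e. Substituting each data point gives a linear system:
  81a - 27b + 9c - 3d + e = -663
  16a - 8b + 4c - 2d + e = -153
  a - b + c - d + e = -15
  e = 3
  a + b + c + d + e = 9
Solving the system yields a = -6, b = 6, c = 0, d = 6, e = 3.
So P(u) = -6u^4 + 6u^3 + 6u + 3.
Check: P(-2) = -153. ✓

P(u) = -6u^4 + 6u^3 + 6u + 3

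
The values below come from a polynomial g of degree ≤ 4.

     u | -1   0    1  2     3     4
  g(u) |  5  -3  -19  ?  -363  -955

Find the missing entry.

-103

The 5 known points determine the degree-4 polynomial uniquely.
Write g(u) = au^4 + bu^3 + cu^2 + du + e. Substituting each data point gives a linear system:
  a - b + c - d + e = 5
  e = -3
  a + b + c + d + e = -19
  81a + 27b + 9c + 3d + e = -363
  256a + 64b + 16c + 4d + e = -955
Solving the system yields a = -2, b = -6, c = -2, d = -6, e = -3.
So g(u) = -2u^4 - 6u^3 - 2u^2 - 6u - 3.
Then g(2) = -103.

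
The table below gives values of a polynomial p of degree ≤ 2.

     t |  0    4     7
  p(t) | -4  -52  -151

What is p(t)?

Write p(t) = at^2 + bt + c. Substituting each data point gives a linear system:
  c = -4
  16a + 4b + c = -52
  49a + 7b + c = -151
Solving the system yields a = -3, b = 0, c = -4.
So p(t) = -3t^2 - 4.
Check: p(7) = -151. ✓

p(t) = -3t^2 - 4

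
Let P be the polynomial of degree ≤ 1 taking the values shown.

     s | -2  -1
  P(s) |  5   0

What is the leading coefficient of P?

Write P(s) = as + b. Substituting each data point gives a linear system:
  -2a + b = 5
  -a + b = 0
Solving the system yields a = -5, b = -5.
So P(s) = -5s - 5.
The leading coefficient is -5.

-5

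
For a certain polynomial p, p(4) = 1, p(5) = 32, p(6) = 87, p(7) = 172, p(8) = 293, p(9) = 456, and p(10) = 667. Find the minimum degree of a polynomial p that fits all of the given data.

Forward differences of the values at s = 4, 5, 6, 7, 8, 9, 10:
  p  : 1  32  87  172  293  456  667
  Δ  : 31  55  85  121  163  211
  Δ^2: 24  30  36  42  48
  Δ^3: 6  6  6  6
  Δ^4: 0  0  0
  Δ^5: 0  0
  Δ^6: 0
The third differences are constant (6) and nonzero, while all higher differences vanish, so the minimal degree is 3.

3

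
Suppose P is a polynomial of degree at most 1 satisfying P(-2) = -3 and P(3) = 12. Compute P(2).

9

Write P(u) = au + b. Substituting each data point gives a linear system:
  -2a + b = -3
  3a + b = 12
Solving the system yields a = 3, b = 3.
So P(u) = 3u + 3.
Then P(2) = 9.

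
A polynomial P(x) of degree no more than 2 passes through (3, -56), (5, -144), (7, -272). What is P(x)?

P(x) = -5x^2 - 4x + 1

Write P(x) = ax^2 + bx + c. Substituting each data point gives a linear system:
  9a + 3b + c = -56
  25a + 5b + c = -144
  49a + 7b + c = -272
Solving the system yields a = -5, b = -4, c = 1.
So P(x) = -5x^2 - 4x + 1.
Check: P(3) = -56. ✓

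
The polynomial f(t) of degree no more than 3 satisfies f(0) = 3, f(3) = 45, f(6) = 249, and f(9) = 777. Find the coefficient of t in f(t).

Write f(t) = at^3 + bt^2 + ct + d. Substituting each data point gives a linear system:
  d = 3
  27a + 9b + 3c + d = 45
  216a + 36b + 6c + d = 249
  729a + 81b + 9c + d = 777
Solving the system yields a = 1, b = 0, c = 5, d = 3.
So f(t) = t^3 + 5t + 3.
The coefficient of t is 5.

5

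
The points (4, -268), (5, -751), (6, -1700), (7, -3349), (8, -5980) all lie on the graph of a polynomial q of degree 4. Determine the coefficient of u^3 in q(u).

5

Write q(u) = au^4 + bu^3 + cu^2 + du + e. Substituting each data point gives a linear system:
  256a + 64b + 16c + 4d + e = -268
  625a + 125b + 25c + 5d + e = -751
  1296a + 216b + 36c + 6d + e = -1700
  2401a + 343b + 49c + 7d + e = -3349
  4096a + 512b + 64c + 8d + e = -5980
Solving the system yields a = -2, b = 5, c = -6, d = 4, e = 4.
So q(u) = -2u^4 + 5u^3 - 6u^2 + 4u + 4.
The coefficient of u^3 is 5.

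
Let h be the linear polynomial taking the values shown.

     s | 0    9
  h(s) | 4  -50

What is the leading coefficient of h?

-6

Write h(s) = as + b. Substituting each data point gives a linear system:
  b = 4
  9a + b = -50
Solving the system yields a = -6, b = 4.
So h(s) = -6s + 4.
The leading coefficient is -6.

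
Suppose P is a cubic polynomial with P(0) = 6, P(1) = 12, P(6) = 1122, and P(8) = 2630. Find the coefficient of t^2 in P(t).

1

Write P(t) = at^3 + bt^2 + ct + d. Substituting each data point gives a linear system:
  d = 6
  a + b + c + d = 12
  216a + 36b + 6c + d = 1122
  512a + 64b + 8c + d = 2630
Solving the system yields a = 5, b = 1, c = 0, d = 6.
So P(t) = 5t³ + t² + 6.
The coefficient of t^2 is 1.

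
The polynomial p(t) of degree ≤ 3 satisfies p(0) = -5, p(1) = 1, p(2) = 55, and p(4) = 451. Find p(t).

Write p(t) = at^3 + bt^2 + ct + d. Substituting each data point gives a linear system:
  d = -5
  a + b + c + d = 1
  8a + 4b + 2c + d = 55
  64a + 16b + 4c + d = 451
Solving the system yields a = 6, b = 6, c = -6, d = -5.
So p(t) = 6t³ + 6t² - 6t - 5.
Check: p(1) = 1. ✓

p(t) = 6t^3 + 6t^2 - 6t - 5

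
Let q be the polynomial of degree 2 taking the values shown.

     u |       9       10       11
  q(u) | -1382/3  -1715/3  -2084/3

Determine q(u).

Write q(u) = au^2 + bu + c. Substituting each data point gives a linear system:
  81a + 9b + c = -1382/3
  100a + 10b + c = -1715/3
  121a + 11b + c = -2084/3
Solving the system yields a = -6, b = 3, c = -5/3.
So q(u) = -6u^2 + 3u - 5/3.
Check: q(10) = -1715/3. ✓

q(u) = -6u^2 + 3u - 5/3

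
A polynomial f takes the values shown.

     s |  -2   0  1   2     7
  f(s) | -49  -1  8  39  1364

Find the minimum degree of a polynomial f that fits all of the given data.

3

Divided differences on the nodes -2, 0, 1, 2, 7:
  order 0: -49  -1  8  39  1364
  order 1: 24  9  31  265
  order 2: -5  11  39
  order 3: 4  4
  order 4: 0
The order-3 divided differences are all 4 (nonzero) and every higher order vanishes, so the data lies on a polynomial of degree exactly 3.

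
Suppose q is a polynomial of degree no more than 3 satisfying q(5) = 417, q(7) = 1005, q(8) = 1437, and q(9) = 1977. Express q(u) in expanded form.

Using the Lagrange interpolation formula with nodes 5, 7, 8, 9:
  L_0(u) = (u - 7)(u - 8)(u - 9) / -24
  L_1(u) = (u - 5)(u - 8)(u - 9) / 4
  L_2(u) = (u - 5)(u - 7)(u - 9) / -3
  L_3(u) = (u - 5)(u - 7)(u - 8) / 8
Then q(u) = 417·L_0(u) + 1005·L_1(u) + 1437·L_2(u) + 1977·L_3(u).
Expanding and collecting terms gives q(u) = 2u^3 + 6u^2 + 4u - 3.
Check: q(5) = 417. ✓

q(u) = 2u^3 + 6u^2 + 4u - 3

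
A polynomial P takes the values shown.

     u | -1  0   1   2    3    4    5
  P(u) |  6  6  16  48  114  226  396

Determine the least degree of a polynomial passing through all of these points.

3

Forward differences of the values at u = -1, 0, 1, 2, 3, 4, 5:
  P  : 6  6  16  48  114  226  396
  Δ  : 0  10  32  66  112  170
  Δ^2: 10  22  34  46  58
  Δ^3: 12  12  12  12
  Δ^4: 0  0  0
  Δ^5: 0  0
  Δ^6: 0
The third differences are constant (12) and nonzero, while all higher differences vanish, so the minimal degree is 3.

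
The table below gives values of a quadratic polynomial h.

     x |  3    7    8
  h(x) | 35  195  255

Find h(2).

Write h(x) = ax^2 + bx + c. Substituting each data point gives a linear system:
  9a + 3b + c = 35
  49a + 7b + c = 195
  64a + 8b + c = 255
Solving the system yields a = 4, b = 0, c = -1.
So h(x) = 4x^2 - 1.
Then h(2) = 15.

15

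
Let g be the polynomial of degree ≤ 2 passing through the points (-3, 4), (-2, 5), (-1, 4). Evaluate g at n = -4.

1

Write g(n) = an^2 + bn + c. Substituting each data point gives a linear system:
  9a - 3b + c = 4
  4a - 2b + c = 5
  a - b + c = 4
Solving the system yields a = -1, b = -4, c = 1.
So g(n) = -n^2 - 4n + 1.
Then g(-4) = 1.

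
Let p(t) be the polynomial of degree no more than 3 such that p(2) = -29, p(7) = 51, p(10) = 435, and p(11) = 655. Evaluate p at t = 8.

Using the Lagrange interpolation formula with nodes 2, 7, 10, 11:
  L_0(t) = (t - 7)(t - 10)(t - 11) / -360
  L_1(t) = (t - 2)(t - 10)(t - 11) / 60
  L_2(t) = (t - 2)(t - 7)(t - 11) / -24
  L_3(t) = (t - 2)(t - 7)(t - 10) / 36
Then p(t) = -29·L_0(t) + 51·L_1(t) + 435·L_2(t) + 655·L_3(t).
Expanding and collecting terms gives p(t) = t^3 - 5t^2 - 6t - 5.
Evaluating at t = 8: p(8) = 139.

139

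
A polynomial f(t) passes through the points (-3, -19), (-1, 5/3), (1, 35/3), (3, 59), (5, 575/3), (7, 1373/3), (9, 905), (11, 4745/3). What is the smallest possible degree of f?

Forward differences of the values at t = -3, -1, 1, 3, 5, 7, 9, 11:
  f  : -19  5/3  35/3  59  575/3  1373/3  905  4745/3
  Δ  : 62/3  10  142/3  398/3  266  1342/3  2030/3
  Δ^2: -32/3  112/3  256/3  400/3  544/3  688/3
  Δ^3: 48  48  48  48  48
  Δ^4: 0  0  0  0
  Δ^5: 0  0  0
  Δ^6: 0  0
  Δ^7: 0
The third differences are constant (48) and nonzero, while all higher differences vanish, so the minimal degree is 3.

3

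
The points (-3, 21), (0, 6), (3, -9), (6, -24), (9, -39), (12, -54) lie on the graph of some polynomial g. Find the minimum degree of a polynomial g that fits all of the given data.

1

Forward differences of the values at s = -3, 0, 3, 6, 9, 12:
  g  : 21  6  -9  -24  -39  -54
  Δ  : -15  -15  -15  -15  -15
  Δ^2: 0  0  0  0
  Δ^3: 0  0  0
  Δ^4: 0  0
  Δ^5: 0
The first differences are constant (-15) and nonzero, while all higher differences vanish, so the minimal degree is 1.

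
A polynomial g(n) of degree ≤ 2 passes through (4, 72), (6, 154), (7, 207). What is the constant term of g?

4

Write g(n) = an^2 + bn + c. Substituting each data point gives a linear system:
  16a + 4b + c = 72
  36a + 6b + c = 154
  49a + 7b + c = 207
Solving the system yields a = 4, b = 1, c = 4.
So g(n) = 4n² + n + 4.
The constant term is 4.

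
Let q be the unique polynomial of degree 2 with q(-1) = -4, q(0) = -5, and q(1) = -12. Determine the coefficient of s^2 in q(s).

Write q(s) = as^2 + bs + c. Substituting each data point gives a linear system:
  a - b + c = -4
  c = -5
  a + b + c = -12
Solving the system yields a = -3, b = -4, c = -5.
So q(s) = -3s^2 - 4s - 5.
The leading coefficient is -3.

-3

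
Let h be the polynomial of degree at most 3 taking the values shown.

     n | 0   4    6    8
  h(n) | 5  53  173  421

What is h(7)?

Using the Lagrange interpolation formula with nodes 0, 4, 6, 8:
  L_0(n) = (n - 4)(n - 6)(n - 8) / -192
  L_1(n) = n(n - 6)(n - 8) / 32
  L_2(n) = n(n - 4)(n - 8) / -24
  L_3(n) = n(n - 4)(n - 6) / 64
Then h(n) = 5·L_0(n) + 53·L_1(n) + 173·L_2(n) + 421·L_3(n).
Expanding and collecting terms gives h(n) = n^3 - 2n^2 + 4n + 5.
Evaluating at n = 7: h(7) = 278.

278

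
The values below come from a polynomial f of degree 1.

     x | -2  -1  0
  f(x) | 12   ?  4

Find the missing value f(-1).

The 2 known points determine the degree-1 polynomial uniquely.
Write f(x) = ax + b. Substituting each data point gives a linear system:
  -2a + b = 12
  b = 4
Solving the system yields a = -4, b = 4.
So f(x) = -4x + 4.
Then f(-1) = 8.

8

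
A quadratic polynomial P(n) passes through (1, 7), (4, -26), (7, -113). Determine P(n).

Using the Lagrange interpolation formula with nodes 1, 4, 7:
  L_0(n) = (n - 4)(n - 7) / 18
  L_1(n) = (n - 1)(n - 7) / -9
  L_2(n) = (n - 1)(n - 4) / 18
Then P(n) = 7·L_0(n) - 26·L_1(n) - 113·L_2(n).
Expanding and collecting terms gives P(n) = -3n^2 + 4n + 6.
Check: P(1) = 7. ✓

P(n) = -3n^2 + 4n + 6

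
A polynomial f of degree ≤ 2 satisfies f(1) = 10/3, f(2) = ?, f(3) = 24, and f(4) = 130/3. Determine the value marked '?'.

32/3

The 3 known points determine the degree-2 polynomial uniquely.
Write f(n) = an^2 + bn + c. Substituting each data point gives a linear system:
  a + b + c = 10/3
  9a + 3b + c = 24
  16a + 4b + c = 130/3
Solving the system yields a = 3, b = -5/3, c = 2.
So f(n) = 3n^2 - (5/3)n + 2.
Then f(2) = 32/3.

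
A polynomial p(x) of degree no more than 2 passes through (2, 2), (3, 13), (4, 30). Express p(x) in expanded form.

Using the Lagrange interpolation formula with nodes 2, 3, 4:
  L_0(x) = (x - 3)(x - 4) / 2
  L_1(x) = (x - 2)(x - 4) / -1
  L_2(x) = (x - 2)(x - 3) / 2
Then p(x) = 2·L_0(x) + 13·L_1(x) + 30·L_2(x).
Expanding and collecting terms gives p(x) = 3x^2 - 4x - 2.
Check: p(4) = 30. ✓

p(x) = 3x^2 - 4x - 2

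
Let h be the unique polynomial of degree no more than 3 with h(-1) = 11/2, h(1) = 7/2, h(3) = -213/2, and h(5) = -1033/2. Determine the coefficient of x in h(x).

3

Write h(x) = ax^3 + bx^2 + cx + d. Substituting each data point gives a linear system:
  -a + b - c + d = 11/2
  a + b + c + d = 7/2
  27a + 9b + 3c + d = -213/2
  125a + 25b + 5c + d = -1033/2
Solving the system yields a = -4, b = -3/2, c = 3, d = 6.
So h(x) = -4x^3 - (3/2)x^2 + 3x + 6.
The coefficient of x is 3.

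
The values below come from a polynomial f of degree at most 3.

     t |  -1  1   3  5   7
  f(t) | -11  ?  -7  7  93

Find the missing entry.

The 4 known points determine the degree-3 polynomial uniquely.
Write f(t) = at^3 + bt^2 + ct + d. Substituting each data point gives a linear system:
  -a + b - c + d = -11
  27a + 9b + 3c + d = -7
  125a + 25b + 5c + d = 7
  343a + 49b + 7c + d = 93
Solving the system yields a = 1, b = -6, c = 6, d = 2.
So f(t) = t³ - 6t² + 6t + 2.
Then f(1) = 3.

3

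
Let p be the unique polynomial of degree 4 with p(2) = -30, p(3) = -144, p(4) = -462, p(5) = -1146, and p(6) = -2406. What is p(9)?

-12462

Using the Lagrange interpolation formula with nodes 2, 3, 4, 5, 6:
  L_0(x) = (x - 3)(x - 4)(x - 5)(x - 6) / 24
  L_1(x) = (x - 2)(x - 4)(x - 5)(x - 6) / -6
  L_2(x) = (x - 2)(x - 3)(x - 5)(x - 6) / 4
  L_3(x) = (x - 2)(x - 3)(x - 4)(x - 6) / -6
  L_4(x) = (x - 2)(x - 3)(x - 4)(x - 5) / 24
Then p(x) = -30·L_0(x) - 144·L_1(x) - 462·L_2(x) - 1146·L_3(x) - 2406·L_4(x).
Expanding and collecting terms gives p(x) = -2x^4 + x^3 - x^2 + 2x - 6.
Evaluating at x = 9: p(9) = -12462.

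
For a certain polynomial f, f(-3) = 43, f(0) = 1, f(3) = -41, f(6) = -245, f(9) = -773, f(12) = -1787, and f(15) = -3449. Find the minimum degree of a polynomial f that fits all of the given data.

3

Forward differences of the values at t = -3, 0, 3, 6, 9, 12, 15:
  f  : 43  1  -41  -245  -773  -1787  -3449
  Δ  : -42  -42  -204  -528  -1014  -1662
  Δ^2: 0  -162  -324  -486  -648
  Δ^3: -162  -162  -162  -162
  Δ^4: 0  0  0
  Δ^5: 0  0
  Δ^6: 0
The third differences are constant (-162) and nonzero, while all higher differences vanish, so the minimal degree is 3.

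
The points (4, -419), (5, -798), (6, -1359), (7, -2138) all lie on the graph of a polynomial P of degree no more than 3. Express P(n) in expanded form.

P(n) = -6n^3 - n^2 - 4n - 3

Write P(n) = an^3 + bn^2 + cn + d. Substituting each data point gives a linear system:
  64a + 16b + 4c + d = -419
  125a + 25b + 5c + d = -798
  216a + 36b + 6c + d = -1359
  343a + 49b + 7c + d = -2138
Solving the system yields a = -6, b = -1, c = -4, d = -3.
So P(n) = -6n³ - n² - 4n - 3.
Check: P(7) = -2138. ✓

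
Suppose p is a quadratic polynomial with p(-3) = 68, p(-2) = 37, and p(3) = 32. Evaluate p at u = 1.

4

Write p(u) = au^2 + bu + c. Substituting each data point gives a linear system:
  9a - 3b + c = 68
  4a - 2b + c = 37
  9a + 3b + c = 32
Solving the system yields a = 5, b = -6, c = 5.
So p(u) = 5u^2 - 6u + 5.
Then p(1) = 4.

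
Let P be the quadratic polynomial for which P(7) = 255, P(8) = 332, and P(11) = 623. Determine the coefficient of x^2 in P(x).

5

Write P(x) = ax^2 + bx + c. Substituting each data point gives a linear system:
  49a + 7b + c = 255
  64a + 8b + c = 332
  121a + 11b + c = 623
Solving the system yields a = 5, b = 2, c = -4.
So P(x) = 5x^2 + 2x - 4.
The leading coefficient is 5.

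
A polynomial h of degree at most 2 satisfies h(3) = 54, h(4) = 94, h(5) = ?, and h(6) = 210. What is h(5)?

The 3 known points determine the degree-2 polynomial uniquely.
Write h(x) = ax^2 + bx + c. Substituting each data point gives a linear system:
  9a + 3b + c = 54
  16a + 4b + c = 94
  36a + 6b + c = 210
Solving the system yields a = 6, b = -2, c = 6.
So h(x) = 6x^2 - 2x + 6.
Then h(5) = 146.

146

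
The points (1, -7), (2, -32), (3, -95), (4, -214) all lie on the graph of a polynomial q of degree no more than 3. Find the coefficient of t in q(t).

Write q(t) = at^3 + bt^2 + ct + d. Substituting each data point gives a linear system:
  a + b + c + d = -7
  8a + 4b + 2c + d = -32
  27a + 9b + 3c + d = -95
  64a + 16b + 4c + d = -214
Solving the system yields a = -3, b = -1, c = -1, d = -2.
So q(t) = -3t^3 - t^2 - t - 2.
The coefficient of t is -1.

-1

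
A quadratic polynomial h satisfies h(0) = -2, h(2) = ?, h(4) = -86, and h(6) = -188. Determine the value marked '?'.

On equispaced nodes a degree-2 polynomial has vanishing third forward difference, so
  - h(0) + 3·h(2) - 3·h(4) + h(6) = 0.
Substituting the known values and solving for h(2):
  3·h(2) = -72
  h(2) = -24.

-24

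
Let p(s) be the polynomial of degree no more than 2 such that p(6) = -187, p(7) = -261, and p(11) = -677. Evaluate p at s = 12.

Using the Lagrange interpolation formula with nodes 6, 7, 11:
  L_0(s) = (s - 7)(s - 11) / 5
  L_1(s) = (s - 6)(s - 11) / -4
  L_2(s) = (s - 6)(s - 7) / 20
Then p(s) = -187·L_0(s) - 261·L_1(s) - 677·L_2(s).
Expanding and collecting terms gives p(s) = -6s^2 + 4s + 5.
Evaluating at s = 12: p(12) = -811.

-811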